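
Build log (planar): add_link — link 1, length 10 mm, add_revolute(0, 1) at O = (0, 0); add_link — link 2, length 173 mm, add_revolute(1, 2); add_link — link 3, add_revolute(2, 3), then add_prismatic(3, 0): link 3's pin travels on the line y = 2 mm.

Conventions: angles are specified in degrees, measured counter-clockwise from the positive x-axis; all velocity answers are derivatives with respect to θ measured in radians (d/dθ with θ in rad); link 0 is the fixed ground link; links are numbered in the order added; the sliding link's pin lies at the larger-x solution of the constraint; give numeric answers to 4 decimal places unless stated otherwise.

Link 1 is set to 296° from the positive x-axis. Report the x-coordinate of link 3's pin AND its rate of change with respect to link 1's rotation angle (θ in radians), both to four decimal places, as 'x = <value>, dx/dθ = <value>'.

geometry: r = 10 mm, L = 173 mm, e = 2 mm
crank pin P = (r cos θ, r sin θ) = (4.383711, -8.987940)
h = r sin θ − e = -8.987940 − 2 = -10.987940
x = r cos θ + √(L² − h²) = 4.383711 + 172.650703 = 177.034414
dx/dθ = −r sin θ − h·r cos θ/√(L² − h²) (θ in radians; h = -10.987940) = 9.266931

x = 177.0344, dx/dθ = 9.2669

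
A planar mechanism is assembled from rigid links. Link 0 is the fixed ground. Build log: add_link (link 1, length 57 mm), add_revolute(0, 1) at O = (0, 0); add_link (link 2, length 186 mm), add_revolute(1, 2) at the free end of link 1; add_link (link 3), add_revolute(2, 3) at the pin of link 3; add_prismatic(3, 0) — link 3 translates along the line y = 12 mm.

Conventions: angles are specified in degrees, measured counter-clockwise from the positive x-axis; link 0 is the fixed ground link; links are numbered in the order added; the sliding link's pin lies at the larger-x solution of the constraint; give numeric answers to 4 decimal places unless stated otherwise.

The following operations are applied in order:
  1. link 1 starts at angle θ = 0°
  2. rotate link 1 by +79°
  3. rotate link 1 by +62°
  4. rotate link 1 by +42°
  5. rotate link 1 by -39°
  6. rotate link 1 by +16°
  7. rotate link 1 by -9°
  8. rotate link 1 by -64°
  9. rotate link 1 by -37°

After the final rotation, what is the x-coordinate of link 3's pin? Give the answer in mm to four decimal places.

geometry: r = 57 mm, L = 186 mm, e = 12 mm; θ starts at 0°
rotate link 1 by +79°: θ ← 0° +79° = 79°
rotate link 1 by +62°: θ ← 79° +62° = 141°
rotate link 1 by +42°: θ ← 141° +42° = 183°
rotate link 1 by -39°: θ ← 183° -39° = 144°
rotate link 1 by +16°: θ ← 144° +16° = 160°
rotate link 1 by -9°: θ ← 160° -9° = 151°
rotate link 1 by -64°: θ ← 151° -64° = 87°
rotate link 1 by -37°: θ ← 87° -37° = 50°
crank pin P = (r cos θ, r sin θ) = (36.638894, 43.664533)
h = r sin θ − e = 43.664533 − 12 = 31.664533
x = r cos θ + √(L² − h²) = 36.638894 + 183.284908 = 219.923801

219.9238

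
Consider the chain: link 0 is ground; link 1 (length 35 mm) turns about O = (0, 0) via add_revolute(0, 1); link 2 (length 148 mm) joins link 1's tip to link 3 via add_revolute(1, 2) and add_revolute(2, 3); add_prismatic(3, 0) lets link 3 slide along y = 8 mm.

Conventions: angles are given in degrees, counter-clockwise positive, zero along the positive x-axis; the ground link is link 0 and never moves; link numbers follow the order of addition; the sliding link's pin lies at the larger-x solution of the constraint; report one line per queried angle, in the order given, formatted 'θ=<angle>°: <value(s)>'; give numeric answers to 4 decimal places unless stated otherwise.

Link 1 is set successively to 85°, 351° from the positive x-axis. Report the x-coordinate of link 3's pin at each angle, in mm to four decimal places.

geometry: r = 35 mm, L = 148 mm, e = 8 mm
θ=85°: crank pin P = (r cos θ, r sin θ) = (3.050451, 34.866814)
θ=85°: h = r sin θ − e = 34.866814 − 8 = 26.866814
θ=85°: x = r cos θ + √(L² − h²) = 3.050451 + 145.540971 = 148.591422
θ=351°: crank pin P = (r cos θ, r sin θ) = (34.569092, -5.475206)
θ=351°: h = r sin θ − e = -5.475206 − 8 = -13.475206
θ=351°: x = r cos θ + √(L² − h²) = 34.569092 + 147.385273 = 181.954365

θ=85°: 148.5914
θ=351°: 181.9544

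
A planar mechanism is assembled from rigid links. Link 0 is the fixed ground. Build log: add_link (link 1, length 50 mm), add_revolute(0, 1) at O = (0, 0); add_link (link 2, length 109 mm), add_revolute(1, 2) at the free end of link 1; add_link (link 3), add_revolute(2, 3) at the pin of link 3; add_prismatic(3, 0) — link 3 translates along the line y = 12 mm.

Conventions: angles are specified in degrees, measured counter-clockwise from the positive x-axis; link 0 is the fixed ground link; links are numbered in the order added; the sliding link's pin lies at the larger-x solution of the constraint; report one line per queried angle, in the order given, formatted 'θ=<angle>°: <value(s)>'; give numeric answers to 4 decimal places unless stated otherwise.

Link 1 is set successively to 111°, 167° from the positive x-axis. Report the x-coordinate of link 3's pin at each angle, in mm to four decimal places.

geometry: r = 50 mm, L = 109 mm, e = 12 mm
θ=111°: crank pin P = (r cos θ, r sin θ) = (-17.918397, 46.679021)
θ=111°: h = r sin θ − e = 46.679021 − 12 = 34.679021
θ=111°: x = r cos θ + √(L² − h²) = -17.918397 + 103.336177 = 85.417780
θ=167°: crank pin P = (r cos θ, r sin θ) = (-48.718503, 11.247553)
θ=167°: h = r sin θ − e = 11.247553 − 12 = -0.752447
θ=167°: x = r cos θ + √(L² − h²) = -48.718503 + 108.997403 = 60.278900

θ=111°: 85.4178
θ=167°: 60.2789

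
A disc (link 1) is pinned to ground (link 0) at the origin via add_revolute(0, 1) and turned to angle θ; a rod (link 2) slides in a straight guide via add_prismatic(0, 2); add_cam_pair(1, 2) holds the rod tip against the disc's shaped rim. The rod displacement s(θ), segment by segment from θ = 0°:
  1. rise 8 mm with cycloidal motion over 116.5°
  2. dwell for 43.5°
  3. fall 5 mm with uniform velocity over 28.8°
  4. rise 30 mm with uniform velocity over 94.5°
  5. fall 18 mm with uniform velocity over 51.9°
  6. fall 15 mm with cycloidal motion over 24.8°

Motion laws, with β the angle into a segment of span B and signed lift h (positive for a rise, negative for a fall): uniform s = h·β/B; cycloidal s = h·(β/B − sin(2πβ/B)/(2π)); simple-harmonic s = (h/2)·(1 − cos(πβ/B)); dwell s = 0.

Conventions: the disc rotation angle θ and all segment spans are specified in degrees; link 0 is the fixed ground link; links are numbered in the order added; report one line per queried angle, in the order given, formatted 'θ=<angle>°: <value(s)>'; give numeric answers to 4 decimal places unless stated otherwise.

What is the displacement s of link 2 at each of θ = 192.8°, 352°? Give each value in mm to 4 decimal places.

segment 1 (0° to 116.5°, cycloidal, h = 8) is passed completely: s = 0.0000 + (8) = 8.0000
segment 2 (116.5° to 160°, dwell): s unchanged at 8.0000
segment 3 (160° to 188.8°, uniform, h = -5) is passed completely: s = 8.0000 + (-5) = 3.0000
θ = 192.8° falls in segment 4 (188.8° to 283.3°, uniform, h = 30): β = 192.8 − 188.8 = 4°, B = 94.5°; Δs = 30·4/94.5 = 1.2698; s = 3.0000 + 1.2698 = 4.2698
segment 4 (188.8° to 283.3°, uniform, h = 30) is passed completely: s = 3.0000 + (30) = 33.0000
segment 5 (283.3° to 335.2°, uniform, h = -18) is passed completely: s = 33.0000 + (-18) = 15.0000
θ = 352° falls in segment 6 (335.2° to 360°, cycloidal, h = -15): β = 352 − 335.2 = 16.8°, B = 24.8°; Δs = -15·(0.6774 − sin(2π·0.6774)/(2π)) = -12.3046; s = 15.0000 − 12.3046 = 2.6954

θ=192.8°: 4.2698
θ=352°: 2.6954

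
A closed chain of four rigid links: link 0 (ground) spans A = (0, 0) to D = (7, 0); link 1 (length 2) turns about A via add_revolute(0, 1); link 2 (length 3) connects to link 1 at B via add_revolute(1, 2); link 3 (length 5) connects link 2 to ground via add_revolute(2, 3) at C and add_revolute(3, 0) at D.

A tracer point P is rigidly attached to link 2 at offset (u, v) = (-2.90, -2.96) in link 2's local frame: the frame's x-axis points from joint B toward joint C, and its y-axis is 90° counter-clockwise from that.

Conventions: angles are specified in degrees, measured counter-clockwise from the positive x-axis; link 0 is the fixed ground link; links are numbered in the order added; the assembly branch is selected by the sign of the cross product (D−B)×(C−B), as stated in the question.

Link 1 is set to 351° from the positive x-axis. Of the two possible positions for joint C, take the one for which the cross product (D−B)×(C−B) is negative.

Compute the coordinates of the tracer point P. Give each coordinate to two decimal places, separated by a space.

A=(0,0), D=(7.00,0)
B = A + 2.00·(cos351°, sin351°) = (1.9754, -0.3129)
|BD| = 5.0344
circle(B,3.00) ∩ circle(D,5.00): a=0.9281, h=2.8528
  candidates: C₊=(2.7244,2.5921) cross=14.362; C₋=(3.0790,-3.1025) cross=-14.362
  branch - wants cross < 0 → take C=(3.0790,-3.1025) (cross=-14.362)
ex = (C−B)/|BC| = (0.3679,-0.9299); ey = (0.9299,0.3679)
P = B + -2.90·ex + -2.96·ey = (-1.8439,1.2949)

-1.84 1.29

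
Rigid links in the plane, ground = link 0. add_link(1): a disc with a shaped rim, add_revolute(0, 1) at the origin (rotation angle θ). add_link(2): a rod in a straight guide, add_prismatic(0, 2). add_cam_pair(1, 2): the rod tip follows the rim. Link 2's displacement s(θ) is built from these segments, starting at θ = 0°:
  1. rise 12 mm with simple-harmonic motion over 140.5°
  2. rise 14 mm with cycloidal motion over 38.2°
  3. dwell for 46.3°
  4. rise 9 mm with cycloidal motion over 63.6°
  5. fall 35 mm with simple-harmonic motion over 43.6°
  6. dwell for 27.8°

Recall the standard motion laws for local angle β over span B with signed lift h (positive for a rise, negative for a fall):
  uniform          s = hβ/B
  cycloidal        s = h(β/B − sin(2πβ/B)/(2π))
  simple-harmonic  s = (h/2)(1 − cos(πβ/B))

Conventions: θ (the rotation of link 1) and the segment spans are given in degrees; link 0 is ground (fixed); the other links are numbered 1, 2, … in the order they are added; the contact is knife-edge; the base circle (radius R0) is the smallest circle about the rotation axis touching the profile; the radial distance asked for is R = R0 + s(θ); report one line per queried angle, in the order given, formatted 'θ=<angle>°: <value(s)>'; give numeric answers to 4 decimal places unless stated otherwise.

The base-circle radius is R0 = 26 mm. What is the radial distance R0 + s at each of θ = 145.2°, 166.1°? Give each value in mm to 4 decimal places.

segment 1 (0° to 140.5°, simple-harmonic, h = 12) is passed completely: s = 0.0000 + (12) = 12.0000
θ = 145.2° falls in segment 2 (140.5° to 178.7°, cycloidal, h = 14): β = 145.2 − 140.5 = 4.7°, B = 38.2°; Δs = 14·(0.1230 − sin(2π·0.1230)/(2π)) = 0.1665; s = 12.0000 + 0.1665 = 12.1665
θ = 166.1° falls in segment 2 (140.5° to 178.7°, cycloidal, h = 14): β = 166.1 − 140.5 = 25.6°, B = 38.2°; Δs = 14·(0.6702 − sin(2π·0.6702)/(2π)) = 11.3358; s = 12.0000 + 11.3358 = 23.3358
θ=145.2°: R = R0 + s = 26 + 12.1665 = 38.1665
θ=166.1°: R = R0 + s = 26 + 23.3358 = 49.3358

θ=145.2°: 38.1665
θ=166.1°: 49.3358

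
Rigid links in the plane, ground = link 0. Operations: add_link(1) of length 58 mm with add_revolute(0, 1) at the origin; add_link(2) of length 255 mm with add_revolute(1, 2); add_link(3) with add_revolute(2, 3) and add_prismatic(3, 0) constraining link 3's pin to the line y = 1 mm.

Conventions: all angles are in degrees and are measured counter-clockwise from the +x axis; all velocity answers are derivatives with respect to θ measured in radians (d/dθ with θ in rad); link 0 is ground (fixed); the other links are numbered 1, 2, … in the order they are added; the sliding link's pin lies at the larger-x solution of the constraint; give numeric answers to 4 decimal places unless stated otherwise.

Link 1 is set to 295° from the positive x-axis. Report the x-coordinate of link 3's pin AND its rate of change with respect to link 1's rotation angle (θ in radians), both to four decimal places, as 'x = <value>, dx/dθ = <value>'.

geometry: r = 58 mm, L = 255 mm, e = 1 mm
crank pin P = (r cos θ, r sin θ) = (24.511859, -52.565852)
h = r sin θ − e = -52.565852 − 1 = -53.565852
x = r cos θ + √(L² − h²) = 24.511859 + 249.310448 = 273.822307
dx/dθ = −r sin θ − h·r cos θ/√(L² − h²) (θ in radians; h = -53.565852) = 57.832372

x = 273.8223, dx/dθ = 57.8324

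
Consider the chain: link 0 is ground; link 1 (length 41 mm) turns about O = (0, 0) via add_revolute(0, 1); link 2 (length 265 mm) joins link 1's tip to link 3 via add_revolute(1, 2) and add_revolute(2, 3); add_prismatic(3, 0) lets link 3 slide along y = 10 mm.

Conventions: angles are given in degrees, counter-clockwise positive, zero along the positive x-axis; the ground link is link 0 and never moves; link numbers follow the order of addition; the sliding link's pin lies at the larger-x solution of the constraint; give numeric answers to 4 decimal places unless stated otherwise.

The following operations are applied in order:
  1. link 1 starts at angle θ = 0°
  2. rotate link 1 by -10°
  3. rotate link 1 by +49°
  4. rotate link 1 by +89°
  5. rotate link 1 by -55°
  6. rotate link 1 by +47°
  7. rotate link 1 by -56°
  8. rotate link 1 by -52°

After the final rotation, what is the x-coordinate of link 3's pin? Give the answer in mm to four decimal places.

geometry: r = 41 mm, L = 265 mm, e = 10 mm; θ starts at 0°
rotate link 1 by -10°: θ ← 0° -10° = -10°
rotate link 1 by +49°: θ ← -10° +49° = 39°
rotate link 1 by +89°: θ ← 39° +89° = 128°
rotate link 1 by -55°: θ ← 128° -55° = 73°
rotate link 1 by +47°: θ ← 73° +47° = 120°
rotate link 1 by -56°: θ ← 120° -56° = 64°
rotate link 1 by -52°: θ ← 64° -52° = 12°
crank pin P = (r cos θ, r sin θ) = (40.104052, 8.524379)
h = r sin θ − e = 8.524379 − 10 = -1.475621
x = r cos θ + √(L² − h²) = 40.104052 + 264.995892 = 305.099943

305.0999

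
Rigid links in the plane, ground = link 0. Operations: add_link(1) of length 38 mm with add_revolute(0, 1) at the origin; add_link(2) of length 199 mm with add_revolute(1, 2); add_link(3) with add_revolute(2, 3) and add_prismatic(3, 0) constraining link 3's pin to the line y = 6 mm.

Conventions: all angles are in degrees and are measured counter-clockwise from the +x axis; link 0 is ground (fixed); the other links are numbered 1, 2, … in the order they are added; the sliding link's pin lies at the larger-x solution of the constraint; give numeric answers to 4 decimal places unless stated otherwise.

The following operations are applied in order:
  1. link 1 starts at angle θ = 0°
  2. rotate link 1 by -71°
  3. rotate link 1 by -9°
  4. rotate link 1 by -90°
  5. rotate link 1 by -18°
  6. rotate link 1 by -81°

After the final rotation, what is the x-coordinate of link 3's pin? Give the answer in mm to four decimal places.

geometry: r = 38 mm, L = 199 mm, e = 6 mm; θ starts at 0°
rotate link 1 by -71°: θ ← 0° -71° = -71°
rotate link 1 by -9°: θ ← -71° -9° = -80°
rotate link 1 by -90°: θ ← -80° -90° = -170°
rotate link 1 by -18°: θ ← -170° -18° = -188°
rotate link 1 by -81°: θ ← -188° -81° = -269°
crank pin P = (r cos θ, r sin θ) = (-0.663191, 37.994212)
h = r sin θ − e = 37.994212 − 6 = 31.994212
x = r cos θ + √(L² − h²) = -0.663191 + 196.411228 = 195.748036

195.7480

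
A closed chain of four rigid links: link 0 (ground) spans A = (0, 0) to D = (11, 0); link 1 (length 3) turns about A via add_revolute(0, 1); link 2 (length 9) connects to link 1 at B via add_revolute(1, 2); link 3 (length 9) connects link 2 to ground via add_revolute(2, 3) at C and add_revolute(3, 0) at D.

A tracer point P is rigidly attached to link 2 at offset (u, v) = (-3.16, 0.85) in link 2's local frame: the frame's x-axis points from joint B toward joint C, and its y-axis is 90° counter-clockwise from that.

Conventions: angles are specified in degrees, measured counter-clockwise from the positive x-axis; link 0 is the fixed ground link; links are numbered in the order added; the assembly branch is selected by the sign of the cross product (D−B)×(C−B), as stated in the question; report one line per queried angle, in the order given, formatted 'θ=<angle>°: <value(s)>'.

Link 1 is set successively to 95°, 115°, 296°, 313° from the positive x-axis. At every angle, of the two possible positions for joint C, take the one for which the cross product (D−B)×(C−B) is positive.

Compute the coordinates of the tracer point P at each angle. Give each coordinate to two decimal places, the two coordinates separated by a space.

A=(0,0), D=(11.00,0)
θ=95°: B = A + 3.00·(cos95°, sin95°) = (-0.2615, 2.9886)
θ=95°: |BD| = 11.6513
θ=95°: circle(B,9.00) ∩ circle(D,9.00): a=5.8256, h=6.8602
θ=95°:   candidates: C₊=(7.1289,8.1249) cross=79.930; C₋=(3.6096,-5.1364) cross=-79.930
θ=95°:   branch + wants cross > 0 → take C=(7.1289,8.1249) (cross=79.930)
θ=95°: ex = (C−B)/|BC| = (0.8212,0.5707); ey = (-0.5707,0.8212)
θ=95°: P = B + -3.16·ex + 0.85·ey = (-3.3414,1.8831)
θ=115°: B = A + 3.00·(cos115°, sin115°) = (-1.2679, 2.7189)
θ=115°: |BD| = 12.5655
θ=115°: circle(B,9.00) ∩ circle(D,9.00): a=6.2828, h=6.4441
θ=115°:   candidates: C₊=(6.2604,7.6509) cross=80.974; C₋=(3.4717,-4.9320) cross=-80.974
θ=115°:   branch + wants cross > 0 → take C=(6.2604,7.6509) (cross=80.974)
θ=115°: ex = (C−B)/|BC| = (0.8365,0.5480); ey = (-0.5480,0.8365)
θ=115°: P = B + -3.16·ex + 0.85·ey = (-4.3769,1.6982)
θ=296°: B = A + 3.00·(cos296°, sin296°) = (1.3151, -2.6964)
θ=296°: |BD| = 10.0532
θ=296°: circle(B,9.00) ∩ circle(D,9.00): a=5.0266, h=7.4655
θ=296°:   candidates: C₊=(4.1552,5.8437) cross=75.052; C₋=(8.1599,-8.5401) cross=-75.052
θ=296°:   branch + wants cross > 0 → take C=(4.1552,5.8437) (cross=75.052)
θ=296°: ex = (C−B)/|BC| = (0.3156,0.9489); ey = (-0.9489,0.3156)
θ=296°: P = B + -3.16·ex + 0.85·ey = (-0.4887,-5.4267)
θ=313°: B = A + 3.00·(cos313°, sin313°) = (2.0460, -2.1941)
θ=313°: |BD| = 9.2189
θ=313°: circle(B,9.00) ∩ circle(D,9.00): a=4.6094, h=7.7300
θ=313°:   candidates: C₊=(4.6833,6.4109) cross=71.262; C₋=(8.3627,-8.6049) cross=-71.262
θ=313°:   branch + wants cross > 0 → take C=(4.6833,6.4109) (cross=71.262)
θ=313°: ex = (C−B)/|BC| = (0.2930,0.9561); ey = (-0.9561,0.2930)
θ=313°: P = B + -3.16·ex + 0.85·ey = (0.3073,-4.9663)

θ=95°: -3.34 1.88
θ=115°: -4.38 1.70
θ=296°: -0.49 -5.43
θ=313°: 0.31 -4.97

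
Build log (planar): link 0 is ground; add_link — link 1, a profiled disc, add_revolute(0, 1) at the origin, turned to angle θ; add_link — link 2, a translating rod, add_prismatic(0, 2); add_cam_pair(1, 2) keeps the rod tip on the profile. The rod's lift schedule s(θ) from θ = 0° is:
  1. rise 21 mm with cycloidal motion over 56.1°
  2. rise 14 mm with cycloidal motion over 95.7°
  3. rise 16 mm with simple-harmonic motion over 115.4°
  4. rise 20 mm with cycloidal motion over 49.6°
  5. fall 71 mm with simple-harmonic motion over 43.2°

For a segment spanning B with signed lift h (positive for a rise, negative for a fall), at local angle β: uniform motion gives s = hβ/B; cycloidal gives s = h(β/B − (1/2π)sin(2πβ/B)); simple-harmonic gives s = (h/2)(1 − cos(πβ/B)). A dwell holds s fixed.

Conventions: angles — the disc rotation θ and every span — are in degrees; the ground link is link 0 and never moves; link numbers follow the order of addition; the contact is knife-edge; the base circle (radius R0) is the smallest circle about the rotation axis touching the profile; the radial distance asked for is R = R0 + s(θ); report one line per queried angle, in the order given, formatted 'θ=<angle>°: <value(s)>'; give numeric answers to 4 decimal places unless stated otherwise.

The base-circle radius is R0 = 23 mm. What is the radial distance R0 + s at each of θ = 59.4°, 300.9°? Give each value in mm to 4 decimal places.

seg 1 [0°–56.1°] cycloidal, h=21: full span → s += 21 → s = 21.0000
seg 2 [56.1°–151.8°] cycloidal, h=14: θ=59.4° here. β=3.3, B=95.7. 14·(0.0345 − sin(2π·0.0345)/(2π)) = 0.0038 → s = 21.0038
seg 2 [56.1°–151.8°] cycloidal, h=14: full span → s += 14 → s = 35.0000
seg 3 [151.8°–267.2°] simple-harmonic, h=16: full span → s += 16 → s = 51.0000
seg 4 [267.2°–316.8°] cycloidal, h=20: θ=300.9° here. β=33.7, B=49.6. 20·(0.6794 − sin(2π·0.6794)/(2π)) = 16.4640 → s = 67.4640
θ=59.4°: R = R0 + s = 23 + 21.0038 = 44.0038
θ=300.9°: R = R0 + s = 23 + 67.4640 = 90.4640

θ=59.4°: 44.0038
θ=300.9°: 90.4640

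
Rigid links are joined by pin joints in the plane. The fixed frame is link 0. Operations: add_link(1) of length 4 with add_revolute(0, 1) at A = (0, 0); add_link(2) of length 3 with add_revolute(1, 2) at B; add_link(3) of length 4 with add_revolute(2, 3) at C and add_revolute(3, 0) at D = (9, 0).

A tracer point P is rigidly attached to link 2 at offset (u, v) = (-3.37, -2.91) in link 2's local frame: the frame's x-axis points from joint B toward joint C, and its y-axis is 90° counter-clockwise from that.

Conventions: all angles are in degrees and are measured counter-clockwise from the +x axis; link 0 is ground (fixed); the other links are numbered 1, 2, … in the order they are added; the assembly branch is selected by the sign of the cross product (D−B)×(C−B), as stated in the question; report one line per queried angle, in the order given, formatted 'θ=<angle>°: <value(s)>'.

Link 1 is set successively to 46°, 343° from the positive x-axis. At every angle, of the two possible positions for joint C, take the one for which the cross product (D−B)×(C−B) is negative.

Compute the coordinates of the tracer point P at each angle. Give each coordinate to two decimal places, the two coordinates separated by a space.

A=(0,0), D=(9.00,0)
θ=46°: B = A + 4.00·(cos46°, sin46°) = (2.7786, 2.8774)
θ=46°: |BD| = 6.8545
θ=46°: circle(B,3.00) ∩ circle(D,4.00): a=2.9167, h=0.7022
θ=46°:   candidates: C₊=(5.7207,2.2904) cross=4.813; C₋=(5.1311,1.0157) cross=-4.813
θ=46°:   branch - wants cross < 0 → take C=(5.1311,1.0157) (cross=-4.813)
θ=46°: ex = (C−B)/|BC| = (0.7842,-0.6206); ey = (0.6206,0.7842)
θ=46°: P = B + -3.37·ex + -2.91·ey = (-1.6698,2.6868)
θ=343°: B = A + 4.00·(cos343°, sin343°) = (3.8252, -1.1695)
θ=343°: |BD| = 5.3053
θ=343°: circle(B,3.00) ∩ circle(D,4.00): a=1.9929, h=2.2424
θ=343°:   candidates: C₊=(5.2748,1.4570) cross=11.896; C₋=(6.2634,-2.9174) cross=-11.896
θ=343°:   branch - wants cross < 0 → take C=(6.2634,-2.9174) (cross=-11.896)
θ=343°: ex = (C−B)/|BC| = (0.8127,-0.5826); ey = (0.5826,0.8127)
θ=343°: P = B + -3.37·ex + -2.91·ey = (-0.6092,-1.5711)

θ=46°: -1.67 2.69
θ=343°: -0.61 -1.57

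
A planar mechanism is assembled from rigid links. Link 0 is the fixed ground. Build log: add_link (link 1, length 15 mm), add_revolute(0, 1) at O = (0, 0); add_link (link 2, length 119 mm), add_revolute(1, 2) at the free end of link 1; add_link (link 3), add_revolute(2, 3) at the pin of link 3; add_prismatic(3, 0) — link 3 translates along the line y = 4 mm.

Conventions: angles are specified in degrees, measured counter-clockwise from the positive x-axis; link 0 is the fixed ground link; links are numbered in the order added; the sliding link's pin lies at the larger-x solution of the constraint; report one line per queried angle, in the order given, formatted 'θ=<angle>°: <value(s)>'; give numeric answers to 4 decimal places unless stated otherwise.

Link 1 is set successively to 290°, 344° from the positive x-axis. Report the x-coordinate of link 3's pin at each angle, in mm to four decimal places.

geometry: r = 15 mm, L = 119 mm, e = 4 mm
θ=290°: crank pin P = (r cos θ, r sin θ) = (5.130302, -14.095389)
θ=290°: h = r sin θ − e = -14.095389 − 4 = -18.095389
θ=290°: x = r cos θ + √(L² − h²) = 5.130302 + 117.616142 = 122.746444
θ=344°: crank pin P = (r cos θ, r sin θ) = (14.418925, -4.134560)
θ=344°: h = r sin θ − e = -4.134560 − 4 = -8.134560
θ=344°: x = r cos θ + √(L² − h²) = 14.418925 + 118.721645 = 133.140570

θ=290°: 122.7464
θ=344°: 133.1406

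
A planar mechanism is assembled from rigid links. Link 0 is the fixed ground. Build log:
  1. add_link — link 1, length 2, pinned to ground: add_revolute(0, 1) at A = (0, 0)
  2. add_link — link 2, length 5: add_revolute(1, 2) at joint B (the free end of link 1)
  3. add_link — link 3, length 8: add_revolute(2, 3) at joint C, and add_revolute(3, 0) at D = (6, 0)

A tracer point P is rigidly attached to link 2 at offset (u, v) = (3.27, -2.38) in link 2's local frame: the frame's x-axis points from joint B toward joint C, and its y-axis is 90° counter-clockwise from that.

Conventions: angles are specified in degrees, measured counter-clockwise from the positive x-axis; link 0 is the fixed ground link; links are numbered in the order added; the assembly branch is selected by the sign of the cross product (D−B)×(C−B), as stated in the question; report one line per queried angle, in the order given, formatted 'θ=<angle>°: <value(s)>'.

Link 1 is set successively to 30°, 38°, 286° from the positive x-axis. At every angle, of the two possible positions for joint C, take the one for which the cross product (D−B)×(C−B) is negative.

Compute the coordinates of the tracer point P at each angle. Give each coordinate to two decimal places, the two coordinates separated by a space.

A=(0,0), D=(6.00,0)
θ=30°: B = A + 2.00·(cos30°, sin30°) = (1.7321, 1.0000)
θ=30°: |BD| = 4.3835
θ=30°: circle(B,5.00) ∩ circle(D,8.00): a=-2.2567, h=4.4618
θ=30°:   candidates: C₊=(0.5527,5.8589) cross=19.558; C₋=(-1.4830,-2.8293) cross=-19.558
θ=30°:   branch - wants cross < 0 → take C=(-1.4830,-2.8293) (cross=-19.558)
θ=30°: ex = (C−B)/|BC| = (-0.6430,-0.7659); ey = (0.7659,-0.6430)
θ=30°: P = B + 3.27·ex + -2.38·ey = (-2.1933,0.0260)
θ=38°: B = A + 2.00·(cos38°, sin38°) = (1.5760, 1.2313)
θ=38°: |BD| = 4.5921
θ=38°: circle(B,5.00) ∩ circle(D,8.00): a=-1.9503, h=4.6039
θ=38°:   candidates: C₊=(0.9316,6.1896) cross=21.142; C₋=(-1.5374,-2.6811) cross=-21.142
θ=38°:   branch - wants cross < 0 → take C=(-1.5374,-2.6811) (cross=-21.142)
θ=38°: ex = (C−B)/|BC| = (-0.6227,-0.7825); ey = (0.7825,-0.6227)
θ=38°: P = B + 3.27·ex + -2.38·ey = (-2.3224,0.1546)
θ=286°: B = A + 2.00·(cos286°, sin286°) = (0.5513, -1.9225)
θ=286°: |BD| = 5.7779
θ=286°: circle(B,5.00) ∩ circle(D,8.00): a=-0.4859, h=4.9763
θ=286°:   candidates: C₊=(-1.5628,2.6086) cross=28.753; C₋=(1.7488,-6.7770) cross=-28.753
θ=286°:   branch - wants cross < 0 → take C=(1.7488,-6.7770) (cross=-28.753)
θ=286°: ex = (C−B)/|BC| = (0.2395,-0.9709); ey = (0.9709,0.2395)
θ=286°: P = B + 3.27·ex + -2.38·ey = (-0.9762,-5.6674)

θ=30°: -2.19 0.03
θ=38°: -2.32 0.15
θ=286°: -0.98 -5.67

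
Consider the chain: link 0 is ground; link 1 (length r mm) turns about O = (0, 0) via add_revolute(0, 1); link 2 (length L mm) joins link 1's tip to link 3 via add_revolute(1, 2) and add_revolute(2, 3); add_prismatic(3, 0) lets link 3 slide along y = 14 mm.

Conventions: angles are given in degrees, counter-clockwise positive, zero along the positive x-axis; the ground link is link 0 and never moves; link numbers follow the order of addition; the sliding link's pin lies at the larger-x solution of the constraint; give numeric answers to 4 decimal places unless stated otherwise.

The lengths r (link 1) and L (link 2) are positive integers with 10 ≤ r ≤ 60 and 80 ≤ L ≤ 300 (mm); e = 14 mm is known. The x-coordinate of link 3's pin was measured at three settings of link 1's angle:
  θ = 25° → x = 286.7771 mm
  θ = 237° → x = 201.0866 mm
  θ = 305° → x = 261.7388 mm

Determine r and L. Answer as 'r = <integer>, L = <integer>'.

constraint per measurement: (x − r cos θ)² + (r sin θ − e)² = L²
subtracting the θ₁ and θ₂ equations cancels the r² and L² terms:
r = (x₁² − x₂²) / (2[(x₁cos θ₁ + e sin θ₁) − (x₂cos θ₂ + e sin θ₂)]) = 54.0000 → r = 54
L² = (x₁ − r cos θ₁)² + (r sin θ₁ − e)² = 56644.0078 → L = 238.0000 → L = 238
check at θ₃=305°: x = 261.7388 (printed 261.7388) ✓

r = 54, L = 238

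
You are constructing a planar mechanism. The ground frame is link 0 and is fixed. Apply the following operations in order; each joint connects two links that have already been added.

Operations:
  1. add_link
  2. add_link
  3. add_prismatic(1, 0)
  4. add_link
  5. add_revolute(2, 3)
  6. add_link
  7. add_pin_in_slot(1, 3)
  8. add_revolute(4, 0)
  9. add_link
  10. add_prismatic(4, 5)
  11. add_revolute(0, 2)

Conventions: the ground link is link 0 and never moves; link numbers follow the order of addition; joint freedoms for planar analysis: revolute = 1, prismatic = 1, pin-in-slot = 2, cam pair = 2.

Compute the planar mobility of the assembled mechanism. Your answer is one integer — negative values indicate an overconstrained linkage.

ground; <1,0,0>
#1 <2,0,0>
#2 <3,0,0>
P:1↔0 J1 <3,1,0>
#3 <4,1,0>
R:2↔3 J1 <4,2,0>
#4 <5,2,0>
PS:1↔3 J2 <5,2,1>
R:4↔0 J1 <5,3,1>
#5 <6,3,1>
P:4↔5 J1 <6,4,1>
R:0↔2 J1 <6,5,1>
3×5 − 2×5 − 1×1 = 4

M = 4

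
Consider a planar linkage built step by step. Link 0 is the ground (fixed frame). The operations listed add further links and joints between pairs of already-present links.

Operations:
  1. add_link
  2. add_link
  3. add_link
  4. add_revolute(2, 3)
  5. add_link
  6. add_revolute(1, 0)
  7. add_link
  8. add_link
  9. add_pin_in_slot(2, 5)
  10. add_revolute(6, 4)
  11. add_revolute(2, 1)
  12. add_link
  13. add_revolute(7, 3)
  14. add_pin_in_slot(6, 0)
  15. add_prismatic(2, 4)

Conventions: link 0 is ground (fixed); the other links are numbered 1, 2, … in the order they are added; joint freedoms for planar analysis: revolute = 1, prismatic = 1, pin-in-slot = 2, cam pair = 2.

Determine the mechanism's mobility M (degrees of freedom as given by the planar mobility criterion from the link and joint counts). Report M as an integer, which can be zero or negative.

L=1 J1=0 J2=0
add link → L=2 J1=0 J2=0
add link → L=3 J1=0 J2=0
add link → L=4 J1=0 J2=0
R@2,3 dof=1 J1 → L=4 J1=1 J2=0
add link → L=5 J1=1 J2=0
R@1,0 dof=1 J1 → L=5 J1=2 J2=0
add link → L=6 J1=2 J2=0
add link → L=7 J1=2 J2=0
PS@2,5 dof=2 J2 → L=7 J1=2 J2=1
R@6,4 dof=1 J1 → L=7 J1=3 J2=1
R@2,1 dof=1 J1 → L=7 J1=4 J2=1
add link → L=8 J1=4 J2=1
R@7,3 dof=1 J1 → L=8 J1=5 J2=1
PS@6,0 dof=2 J2 → L=8 J1=5 J2=2
P@2,4 dof=1 J1 → L=8 J1=6 J2=2
M=3(L−1)−2J1−J2=3·7−2·6−2=7

M = 7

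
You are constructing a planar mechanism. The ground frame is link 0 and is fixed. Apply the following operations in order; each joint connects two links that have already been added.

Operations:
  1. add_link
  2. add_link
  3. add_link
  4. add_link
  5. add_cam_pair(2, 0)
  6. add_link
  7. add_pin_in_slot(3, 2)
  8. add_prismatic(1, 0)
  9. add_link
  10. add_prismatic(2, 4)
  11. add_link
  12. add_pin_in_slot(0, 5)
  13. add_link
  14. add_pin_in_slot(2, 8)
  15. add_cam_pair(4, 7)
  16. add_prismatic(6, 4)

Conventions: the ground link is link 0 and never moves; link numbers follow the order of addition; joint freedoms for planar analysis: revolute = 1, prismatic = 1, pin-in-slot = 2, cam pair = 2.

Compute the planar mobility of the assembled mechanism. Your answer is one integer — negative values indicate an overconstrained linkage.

(L,J1,J2)=(1,0,0); link0 fixed
link1: (2,0,0)
link2: (3,0,0)
link3: (4,0,0)
link4: (5,0,0)
C 2-0 [J2]: (5,0,1)
link5: (6,0,1)
PS 3-2 [J2]: (6,0,2)
P 1-0 [J1]: (6,1,2)
link6: (7,1,2)
P 2-4 [J1]: (7,2,2)
link7: (8,2,2)
PS 0-5 [J2]: (8,2,3)
link8: (9,2,3)
PS 2-8 [J2]: (9,2,4)
C 4-7 [J2]: (9,2,5)
P 6-4 [J1]: (9,3,5)
Grübler: 3·8 − 2·3 − 5 = 13

M = 13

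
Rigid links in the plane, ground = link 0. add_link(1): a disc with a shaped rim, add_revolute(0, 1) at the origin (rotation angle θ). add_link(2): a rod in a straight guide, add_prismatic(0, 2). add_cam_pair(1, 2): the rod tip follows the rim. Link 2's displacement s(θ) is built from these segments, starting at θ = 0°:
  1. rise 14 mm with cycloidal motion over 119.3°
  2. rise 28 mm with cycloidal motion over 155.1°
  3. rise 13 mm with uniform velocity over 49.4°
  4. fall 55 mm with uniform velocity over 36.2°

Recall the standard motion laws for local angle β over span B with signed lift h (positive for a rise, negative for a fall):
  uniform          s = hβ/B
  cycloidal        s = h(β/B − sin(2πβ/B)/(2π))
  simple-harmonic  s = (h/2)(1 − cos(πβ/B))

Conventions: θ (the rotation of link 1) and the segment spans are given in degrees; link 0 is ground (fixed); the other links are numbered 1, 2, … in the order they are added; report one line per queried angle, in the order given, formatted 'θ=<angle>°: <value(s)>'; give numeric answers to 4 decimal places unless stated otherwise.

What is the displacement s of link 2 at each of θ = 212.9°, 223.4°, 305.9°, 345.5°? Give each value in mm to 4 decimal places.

segment 1 (0° to 119.3°, cycloidal, h = 14) is passed completely: s = 0.0000 + (14) = 14.0000
θ = 212.9° falls in segment 2 (119.3° to 274.4°, cycloidal, h = 28): β = 212.9 − 119.3 = 93.6°, B = 155.1°; Δs = 28·(0.6035 − sin(2π·0.6035)/(2π)) = 19.5951; s = 14.0000 + 19.5951 = 33.5951
θ = 223.4° falls in segment 2 (119.3° to 274.4°, cycloidal, h = 28): β = 223.4 − 119.3 = 104.1°, B = 155.1°; Δs = 28·(0.6712 − sin(2π·0.6712)/(2π)) = 22.7140; s = 14.0000 + 22.7140 = 36.7140
segment 2 (119.3° to 274.4°, cycloidal, h = 28) is passed completely: s = 14.0000 + (28) = 42.0000
θ = 305.9° falls in segment 3 (274.4° to 323.8°, uniform, h = 13): β = 305.9 − 274.4 = 31.5°, B = 49.4°; Δs = 13·31.5/49.4 = 8.2895; s = 42.0000 + 8.2895 = 50.2895
segment 3 (274.4° to 323.8°, uniform, h = 13) is passed completely: s = 42.0000 + (13) = 55.0000
θ = 345.5° falls in segment 4 (323.8° to 360°, uniform, h = -55): β = 345.5 − 323.8 = 21.7°, B = 36.2°; Δs = -55·21.7/36.2 = -32.9696; s = 55.0000 − 32.9696 = 22.0304

θ=212.9°: 33.5951
θ=223.4°: 36.7140
θ=305.9°: 50.2895
θ=345.5°: 22.0304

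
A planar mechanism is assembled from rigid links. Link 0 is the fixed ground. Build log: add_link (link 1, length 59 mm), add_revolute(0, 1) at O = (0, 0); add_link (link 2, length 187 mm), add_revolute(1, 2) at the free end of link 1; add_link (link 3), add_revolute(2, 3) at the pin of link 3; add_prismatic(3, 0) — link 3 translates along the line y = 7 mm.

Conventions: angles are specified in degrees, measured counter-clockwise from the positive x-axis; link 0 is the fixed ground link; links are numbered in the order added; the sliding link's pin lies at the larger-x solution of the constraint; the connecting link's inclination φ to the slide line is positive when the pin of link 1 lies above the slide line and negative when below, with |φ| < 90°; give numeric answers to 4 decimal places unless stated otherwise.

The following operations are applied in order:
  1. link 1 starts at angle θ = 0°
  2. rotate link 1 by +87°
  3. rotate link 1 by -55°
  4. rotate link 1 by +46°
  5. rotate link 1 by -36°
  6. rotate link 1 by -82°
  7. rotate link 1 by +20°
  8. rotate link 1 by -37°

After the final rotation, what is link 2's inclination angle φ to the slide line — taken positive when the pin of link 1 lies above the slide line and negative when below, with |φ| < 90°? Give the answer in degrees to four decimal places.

geometry: r = 59 mm, L = 187 mm, e = 7 mm; θ starts at 0°
rotate link 1 by +87°: θ ← 0° +87° = 87°
rotate link 1 by -55°: θ ← 87° -55° = 32°
rotate link 1 by +46°: θ ← 32° +46° = 78°
rotate link 1 by -36°: θ ← 78° -36° = 42°
rotate link 1 by -82°: θ ← 42° -82° = -40°
rotate link 1 by +20°: θ ← -40° +20° = -20°
rotate link 1 by -37°: θ ← -20° -37° = -57°
h = r sin θ − e = -49.481564 − 7 = -56.481564
sin φ = h / L = -56.481564 / 187 = -0.30204045
φ = arcsin(-0.30204045) = -17.580198°

-17.5802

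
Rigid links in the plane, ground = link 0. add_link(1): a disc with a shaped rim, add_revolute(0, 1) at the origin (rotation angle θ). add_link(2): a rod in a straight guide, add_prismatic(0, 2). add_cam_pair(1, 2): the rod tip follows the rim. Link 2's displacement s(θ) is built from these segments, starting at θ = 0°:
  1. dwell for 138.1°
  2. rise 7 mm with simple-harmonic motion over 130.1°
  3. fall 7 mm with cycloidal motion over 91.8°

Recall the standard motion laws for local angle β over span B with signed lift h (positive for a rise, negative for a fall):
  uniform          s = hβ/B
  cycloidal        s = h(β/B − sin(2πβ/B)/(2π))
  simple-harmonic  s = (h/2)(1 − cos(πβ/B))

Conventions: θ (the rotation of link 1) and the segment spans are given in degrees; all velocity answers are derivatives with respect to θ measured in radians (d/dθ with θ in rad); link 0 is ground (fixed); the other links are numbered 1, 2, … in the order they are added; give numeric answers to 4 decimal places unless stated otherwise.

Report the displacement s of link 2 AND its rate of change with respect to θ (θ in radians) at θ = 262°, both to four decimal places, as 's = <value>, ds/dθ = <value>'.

segment 1 (0° to 138.1°, dwell): s unchanged at 0.0000
θ = 262° falls in segment 2 (138.1° to 268.2°, simple-harmonic, h = 7): β = 262 − 138.1 = 123.9°, B = 130.1°; Δs = 7/2·(1 − cos(π·0.9523)) = 6.9608; s = 0.0000 + 6.9608 = 6.9608
velocity in seg [138.1°–268.2°] (simple-harmonic), θ in radians: β = 123.9° = 2.1625 rad, B = 130.1° = 2.2707 rad; ds/dθ = (πh/(2B)) sin(πβ/B) = (π·7/(2·2.2707)) sin(π·0.9523) = 0.722277 mm/rad

s = 6.9608, ds/dθ = 0.7223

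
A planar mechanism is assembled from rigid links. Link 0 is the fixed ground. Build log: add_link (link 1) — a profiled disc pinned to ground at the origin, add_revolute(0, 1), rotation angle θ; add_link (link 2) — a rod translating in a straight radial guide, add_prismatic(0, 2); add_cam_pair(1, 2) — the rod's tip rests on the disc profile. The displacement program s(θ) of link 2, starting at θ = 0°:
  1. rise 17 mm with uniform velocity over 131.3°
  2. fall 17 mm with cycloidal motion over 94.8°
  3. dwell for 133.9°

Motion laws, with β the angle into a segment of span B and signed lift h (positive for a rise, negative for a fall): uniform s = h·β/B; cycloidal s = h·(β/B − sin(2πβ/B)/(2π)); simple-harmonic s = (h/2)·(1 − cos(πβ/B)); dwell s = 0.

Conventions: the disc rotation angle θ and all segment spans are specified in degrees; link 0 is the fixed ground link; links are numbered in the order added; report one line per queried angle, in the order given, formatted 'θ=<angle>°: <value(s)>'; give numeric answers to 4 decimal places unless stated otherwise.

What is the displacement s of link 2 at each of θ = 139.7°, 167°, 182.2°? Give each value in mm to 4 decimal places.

seg 1 [0°–131.3°] uniform, h=17: full span → s += 17 → s = 17.0000
seg 2 [131.3°–226.1°] cycloidal, h=-17: θ=139.7° here. β=8.4, B=94.8. -17·(0.0886 − sin(2π·0.0886)/(2π)) = -0.0766 → s = 16.9234
seg 2 [131.3°–226.1°] cycloidal, h=-17: θ=167° here. β=35.7, B=94.8. -17·(0.3766 − sin(2π·0.3766)/(2π)) = -4.5078 → s = 12.4922
seg 2 [131.3°–226.1°] cycloidal, h=-17: θ=182.2° here. β=50.9, B=94.8. -17·(0.5369 − sin(2π·0.5369)/(2π)) = -9.7497 → s = 7.2503

θ=139.7°: 16.9234
θ=167°: 12.4922
θ=182.2°: 7.2503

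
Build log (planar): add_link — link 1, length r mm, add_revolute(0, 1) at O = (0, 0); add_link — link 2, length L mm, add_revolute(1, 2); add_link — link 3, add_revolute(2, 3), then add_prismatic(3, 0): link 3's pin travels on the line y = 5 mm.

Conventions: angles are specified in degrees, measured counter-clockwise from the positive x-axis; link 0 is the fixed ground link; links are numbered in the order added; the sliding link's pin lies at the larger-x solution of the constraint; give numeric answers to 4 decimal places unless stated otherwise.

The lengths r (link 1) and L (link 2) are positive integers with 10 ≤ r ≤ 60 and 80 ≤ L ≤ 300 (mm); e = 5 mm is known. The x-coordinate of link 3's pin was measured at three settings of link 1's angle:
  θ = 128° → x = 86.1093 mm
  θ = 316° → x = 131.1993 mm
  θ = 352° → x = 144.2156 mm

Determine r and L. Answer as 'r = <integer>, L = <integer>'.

constraint per measurement: (x − r cos θ)² + (r sin θ − e)² = L²
subtracting the θ₁ and θ₂ equations cancels the r² and L² terms:
r = (x₁² − x₂²) / (2[(x₁cos θ₁ + e sin θ₁) − (x₂cos θ₂ + e sin θ₂)]) = 35.0000 → r = 35
L² = (x₁ − r cos θ₁)² + (r sin θ₁ − e)² = 12100.0003 → L = 110.0000 → L = 110
check at θ₃=352°: x = 144.2156 (printed 144.2156) ✓

r = 35, L = 110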